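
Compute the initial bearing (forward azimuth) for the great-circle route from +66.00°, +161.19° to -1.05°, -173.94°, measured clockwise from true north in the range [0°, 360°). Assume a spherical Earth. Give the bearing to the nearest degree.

Δλ = -173.94 − 161.19 = -335.13°; wrapped into (−180°, 180°]: 24.87°.
θ = atan2( sin Δλ · cos φ₂ , cos φ₁ · sin φ₂ − sin φ₁ · cos φ₂ · cos Δλ )
  = atan2(0.42049, -0.83614) = 153.302° → normalised to [0°, 360°): 153.302°.

153°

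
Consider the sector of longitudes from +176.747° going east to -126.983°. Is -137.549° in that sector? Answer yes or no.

Yes

Band width going east from +176.747° to -126.983°: ((-126.983 − 176.747) mod 360) = 56.270°.
Offset of -137.549° east of the west edge: ((-137.549 − 176.747) mod 360) = 45.704°.
45.704° ≤ 56.270° ⇒ inside.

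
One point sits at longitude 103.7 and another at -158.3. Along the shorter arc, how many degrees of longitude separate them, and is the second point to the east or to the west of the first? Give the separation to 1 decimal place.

98.0° east

Raw difference: -158.3 − 103.7 = -262.0°.
Normalise into (−180°, 180°]: -262.0° + 360° = 98.0°.
Positive ⇒ the second point lies to the east; separation 98.0°.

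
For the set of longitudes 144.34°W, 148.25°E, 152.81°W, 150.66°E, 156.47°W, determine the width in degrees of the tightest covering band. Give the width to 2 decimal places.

Sort the longitudes: -156.47°, -152.81°, -144.34°, +148.25°, +150.66°.
Eastward gaps between consecutive values (wrapping around): 3.66°, 8.47°, 292.59°, 2.41°, 52.87°.
Largest gap = 292.59° ⇒ minimal covering band is its complement: 360° − 292.59° = 67.41°.
Band runs from +148.25° eastward to -144.34°, crossing the antimeridian.

67.41°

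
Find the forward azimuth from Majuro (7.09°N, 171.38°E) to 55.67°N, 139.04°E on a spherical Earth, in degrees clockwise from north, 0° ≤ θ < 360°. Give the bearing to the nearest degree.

Δλ = 139.04 − 171.38 = -32.34°.
θ = atan2( sin Δλ · cos φ₂ , cos φ₁ · sin φ₂ − sin φ₁ · cos φ₂ · cos Δλ )
  = atan2(-0.30169, 0.76068) = -21.633° → normalised to [0°, 360°): 338.367°.

338°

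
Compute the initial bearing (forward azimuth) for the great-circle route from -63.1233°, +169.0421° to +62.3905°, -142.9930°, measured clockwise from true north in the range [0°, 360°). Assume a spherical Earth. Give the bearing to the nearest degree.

27°

Δλ = -142.9930 − 169.0421 = -312.0351°; wrapped into (−180°, 180°]: 47.9649°.
θ = atan2( sin Δλ · cos φ₂ , cos φ₁ · sin φ₂ − sin φ₁ · cos φ₂ · cos Δλ )
  = atan2(0.34422, 0.67739) = 26.937° → normalised to [0°, 360°): 26.937°.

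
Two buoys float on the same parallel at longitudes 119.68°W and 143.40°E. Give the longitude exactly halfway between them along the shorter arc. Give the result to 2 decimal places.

Signed shortest Δλ from -119.68° to +143.40° is -96.92°.
Midpoint longitude = -119.68° + (-96.92°)/2 = -119.68° − 48.46° = -168.14°.
(The naïve average (-119.68 + +143.40)/2 = 11.86° is on the wrong side of the globe.)

168.14°W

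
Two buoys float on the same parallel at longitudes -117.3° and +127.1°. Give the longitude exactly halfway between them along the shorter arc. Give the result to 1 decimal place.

Signed shortest Δλ from -117.3° to +127.1° is -115.6°.
Midpoint longitude = -117.3° + (-115.6°)/2 = -117.3° − 57.8° = -175.1°.
(The naïve average (-117.3 + +127.1)/2 = 4.9° is on the wrong side of the globe.)

-175.1°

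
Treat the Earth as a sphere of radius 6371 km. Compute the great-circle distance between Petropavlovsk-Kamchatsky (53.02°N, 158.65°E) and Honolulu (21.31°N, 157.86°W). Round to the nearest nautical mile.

Δλ = -157.86 − 158.65 = -316.51°; wrapped into (−180°, 180°]: 43.49°.
Δφ = 21.31 − 53.02 = -31.71°.
a = sin²(Δφ/2) + cos φ₁ · cos φ₂ · sin²(Δλ/2) = 0.151558.
c = 2·atan2(√a, √(1−a)) = 0.79975 rad → d = 6371·c ≈ 5095.22 km ≈ 2751.20 nmi.

2751 nmi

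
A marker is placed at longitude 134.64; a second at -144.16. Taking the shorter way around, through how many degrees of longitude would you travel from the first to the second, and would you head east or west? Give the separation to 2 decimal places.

81.20° east

Raw difference: -144.16 − 134.64 = -278.8°.
Normalise into (−180°, 180°]: -278.8° + 360° = 81.2°.
Positive ⇒ the second point lies to the east; separation 81.20°.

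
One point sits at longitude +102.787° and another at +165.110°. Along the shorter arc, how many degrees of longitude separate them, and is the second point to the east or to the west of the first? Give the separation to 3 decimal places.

Raw difference: 165.110 − 102.787 = 62.323°.
Normalise into (−180°, 180°]: 62.323° stays 62.323°.
Positive ⇒ the second point lies to the east; separation 62.323°.

62.323° east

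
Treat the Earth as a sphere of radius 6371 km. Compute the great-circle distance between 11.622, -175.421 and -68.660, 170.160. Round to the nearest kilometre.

Δλ = 170.160 − -175.421 = 345.581°; wrapped into (−180°, 180°]: -14.419°.
Δφ = -68.660 − 11.622 = -80.282°.
a = sin²(Δφ/2) + cos φ₁ · cos φ₂ · sin²(Δλ/2) = 0.421214.
c = 2·atan2(√a, √(1−a)) = 1.41257 rad → d = 6371·c ≈ 8999.45 km.

8999 km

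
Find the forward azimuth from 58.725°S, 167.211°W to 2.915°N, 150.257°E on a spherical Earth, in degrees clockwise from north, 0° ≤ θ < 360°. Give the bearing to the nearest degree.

314°

Δλ = 150.257 − -167.211 = 317.468°; wrapped into (−180°, 180°]: -42.532°.
θ = atan2( sin Δλ · cos φ₂ , cos φ₁ · sin φ₂ − sin φ₁ · cos φ₂ · cos Δλ )
  = atan2(-0.67513, 0.65540) = -45.849° → normalised to [0°, 360°): 314.151°.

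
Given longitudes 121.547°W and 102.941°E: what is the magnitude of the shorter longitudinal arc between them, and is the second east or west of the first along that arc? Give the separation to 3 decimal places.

135.512° west

Raw difference: 102.941 − -121.547 = 224.488°.
Normalise into (−180°, 180°]: 224.488° − 360° = -135.512°.
Negative ⇒ the second point lies to the west; separation 135.512°.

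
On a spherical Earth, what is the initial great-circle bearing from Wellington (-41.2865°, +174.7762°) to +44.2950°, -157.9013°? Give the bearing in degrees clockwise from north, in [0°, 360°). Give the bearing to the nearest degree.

Δλ = -157.9013 − 174.7762 = -332.6775°; wrapped into (−180°, 180°]: 27.3225°.
θ = atan2( sin Δλ · cos φ₂ , cos φ₁ · sin φ₂ − sin φ₁ · cos φ₂ · cos Δλ )
  = atan2(0.32853, 0.94434) = 19.182° → normalised to [0°, 360°): 19.182°.

19°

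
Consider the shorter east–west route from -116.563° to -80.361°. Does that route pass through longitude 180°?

No

Signed shortest Δλ = ((-80.361 − -116.563 + 180) mod 360) − 180 = 36.202°.
Going east by 36.202° from -116.563° reaches -80.361° without touching 180°.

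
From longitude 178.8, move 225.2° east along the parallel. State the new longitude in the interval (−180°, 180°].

+44.0°

Start at +178.8°; shift +225.2° → +404.0°.
+404.0° lies outside (−180°, 180°]; subtract 360° → +44.0°.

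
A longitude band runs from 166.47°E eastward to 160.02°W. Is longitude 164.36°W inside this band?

Yes

Band width going east from +166.47° to -160.02°: ((-160.02 − 166.47) mod 360) = 33.51°.
Offset of -164.36° east of the west edge: ((-164.36 − 166.47) mod 360) = 29.17°.
29.17° ≤ 33.51° ⇒ inside.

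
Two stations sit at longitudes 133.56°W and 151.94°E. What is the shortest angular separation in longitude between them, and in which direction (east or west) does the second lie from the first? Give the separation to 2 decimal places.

Raw difference: 151.94 − -133.56 = 285.5°.
Normalise into (−180°, 180°]: 285.5° − 360° = -74.5°.
Negative ⇒ the second point lies to the west; separation 74.50°.

74.50° west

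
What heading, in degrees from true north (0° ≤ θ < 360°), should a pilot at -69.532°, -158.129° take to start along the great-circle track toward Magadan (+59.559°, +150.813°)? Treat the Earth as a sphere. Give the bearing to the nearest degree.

Δλ = 150.813 − -158.129 = 308.942°; wrapped into (−180°, 180°]: -51.058°.
θ = atan2( sin Δλ · cos φ₂ , cos φ₁ · sin φ₂ − sin φ₁ · cos φ₂ · cos Δλ )
  = atan2(-0.39406, 0.59982) = -33.304° → normalised to [0°, 360°): 326.696°.

327°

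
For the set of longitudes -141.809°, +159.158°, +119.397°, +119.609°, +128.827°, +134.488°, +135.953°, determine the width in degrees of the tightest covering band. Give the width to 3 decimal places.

Sort the longitudes: -141.809°, +119.397°, +119.609°, +128.827°, +134.488°, +135.953°, +159.158°.
Eastward gaps between consecutive values (wrapping around): 261.206°, 0.212°, 9.218°, 5.661°, 1.465°, 23.205°, 59.033°.
Largest gap = 261.206° ⇒ minimal covering band is its complement: 360° − 261.206° = 98.794°.
Band runs from +119.397° eastward to -141.809°, crossing the antimeridian.

98.794°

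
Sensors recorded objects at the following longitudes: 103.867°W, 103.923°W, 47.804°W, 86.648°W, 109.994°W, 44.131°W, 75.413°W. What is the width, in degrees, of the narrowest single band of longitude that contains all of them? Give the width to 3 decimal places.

65.863°

Sort the longitudes: -109.994°, -103.923°, -103.867°, -86.648°, -75.413°, -47.804°, -44.131°.
Eastward gaps between consecutive values (wrapping around): 6.071°, 0.056°, 17.219°, 11.235°, 27.609°, 3.673°, 294.137°.
Largest gap = 294.137° ⇒ minimal covering band is its complement: 360° − 294.137° = 65.863°.
Band runs from -109.994° eastward to -44.131°.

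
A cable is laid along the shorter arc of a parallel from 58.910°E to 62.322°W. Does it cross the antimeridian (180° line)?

Signed shortest Δλ = ((-62.322 − 58.910 + 180) mod 360) − 180 = -121.232°.
Going west by 121.232° from +58.910° reaches -62.322° without touching 180°.

No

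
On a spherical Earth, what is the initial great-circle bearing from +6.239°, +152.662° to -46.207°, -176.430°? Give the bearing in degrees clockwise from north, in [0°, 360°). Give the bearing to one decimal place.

Δλ = -176.430 − 152.662 = -329.092°; wrapped into (−180°, 180°]: 30.908°.
θ = atan2( sin Δλ · cos φ₂ , cos φ₁ · sin φ₂ − sin φ₁ · cos φ₂ · cos Δλ )
  = atan2(0.35548, -0.78210) = 155.557° → normalised to [0°, 360°): 155.557°.

155.6°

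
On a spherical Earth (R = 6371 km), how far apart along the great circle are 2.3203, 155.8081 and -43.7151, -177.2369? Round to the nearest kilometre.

Δλ = -177.2369 − 155.8081 = -333.0450°; wrapped into (−180°, 180°]: 26.9550°.
Δφ = -43.7151 − 2.3203 = -46.0354°.
a = sin²(Δφ/2) + cos φ₁ · cos φ₂ · sin²(Δλ/2) = 0.192122.
c = 2·atan2(√a, √(1−a)) = 0.90745 rad → d = 6371·c ≈ 5781.37 km.

5781 km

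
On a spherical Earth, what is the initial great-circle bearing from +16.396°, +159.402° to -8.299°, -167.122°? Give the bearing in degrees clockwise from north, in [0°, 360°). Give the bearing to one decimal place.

124.2°

Δλ = -167.122 − 159.402 = -326.524°; wrapped into (−180°, 180°]: 33.476°.
θ = atan2( sin Δλ · cos φ₂ , cos φ₁ · sin φ₂ − sin φ₁ · cos φ₂ · cos Δλ )
  = atan2(0.54581, -0.37145) = 124.237° → normalised to [0°, 360°): 124.237°.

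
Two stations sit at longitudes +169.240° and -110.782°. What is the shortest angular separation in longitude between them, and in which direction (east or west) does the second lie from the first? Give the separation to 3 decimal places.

79.978° east

Raw difference: -110.782 − 169.240 = -280.022°.
Normalise into (−180°, 180°]: -280.022° + 360° = 79.978°.
Positive ⇒ the second point lies to the east; separation 79.978°.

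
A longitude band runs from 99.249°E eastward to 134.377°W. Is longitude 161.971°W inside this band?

Band width going east from +99.249° to -134.377°: ((-134.377 − 99.249) mod 360) = 126.374°.
Offset of -161.971° east of the west edge: ((-161.971 − 99.249) mod 360) = 98.780°.
98.780° ≤ 126.374° ⇒ inside.

Yes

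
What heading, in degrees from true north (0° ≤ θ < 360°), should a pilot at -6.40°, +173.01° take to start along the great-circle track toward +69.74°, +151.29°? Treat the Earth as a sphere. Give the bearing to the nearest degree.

Δλ = 151.29 − 173.01 = -21.72°.
θ = atan2( sin Δλ · cos φ₂ , cos φ₁ · sin φ₂ − sin φ₁ · cos φ₂ · cos Δλ )
  = atan2(-0.12815, 0.96814) = -7.540° → normalised to [0°, 360°): 352.460°.

352°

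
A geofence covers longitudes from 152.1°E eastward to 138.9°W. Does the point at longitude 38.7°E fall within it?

No

Band width going east from +152.1° to -138.9°: ((-138.9 − 152.1) mod 360) = 69.0°.
Offset of +38.7° east of the west edge: ((38.7 − 152.1) mod 360) = 246.6°.
246.6° > 69.0° ⇒ outside.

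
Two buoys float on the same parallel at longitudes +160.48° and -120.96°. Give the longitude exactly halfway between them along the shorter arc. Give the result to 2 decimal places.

Signed shortest Δλ from +160.48° to -120.96° is +78.56°.
Midpoint longitude = +160.48° + (+78.56°)/2 = +160.48° + 39.28° = +199.76°.
Normalise into (−180°, 180°]: -160.24°.
(The naïve average (+160.48 + -120.96)/2 = 19.76° is on the wrong side of the globe.)

-160.24°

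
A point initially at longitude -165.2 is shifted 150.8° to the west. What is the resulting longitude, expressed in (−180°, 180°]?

Start at -165.2°; shift −150.8° → -316.0°.
-316.0° lies outside (−180°, 180°]; add 360° → +44.0°.

+44.0°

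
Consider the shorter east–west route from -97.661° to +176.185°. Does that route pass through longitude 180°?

Naïve |176.185 − -97.661| = 273.846° > 180°, so the shorter arc goes the other way round — across 180°.
Signed shortest Δλ = ((176.185 − -97.661 + 180) mod 360) − 180 = -86.154°.
Going west by 86.154° from -97.661° passes through 180° before reaching +176.185°.

Yes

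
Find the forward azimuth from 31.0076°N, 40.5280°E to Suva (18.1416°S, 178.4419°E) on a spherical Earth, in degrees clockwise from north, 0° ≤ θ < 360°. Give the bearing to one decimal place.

Δλ = 178.4419 − 40.5280 = 137.9139°.
θ = atan2( sin Δλ · cos φ₂ , cos φ₁ · sin φ₂ − sin φ₁ · cos φ₂ · cos Δλ )
  = atan2(0.63693, 0.09644) = 81.390° → normalised to [0°, 360°): 81.390°.

81.4°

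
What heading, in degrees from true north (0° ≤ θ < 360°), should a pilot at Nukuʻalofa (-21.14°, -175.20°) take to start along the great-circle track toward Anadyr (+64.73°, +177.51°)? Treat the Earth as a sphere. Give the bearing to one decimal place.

356.9°

Δλ = 177.51 − -175.20 = 352.71°; wrapped into (−180°, 180°]: -7.29°.
θ = atan2( sin Δλ · cos φ₂ , cos φ₁ · sin φ₂ − sin φ₁ · cos φ₂ · cos Δλ )
  = atan2(-0.05417, 0.99616) = -3.113° → normalised to [0°, 360°): 356.887°.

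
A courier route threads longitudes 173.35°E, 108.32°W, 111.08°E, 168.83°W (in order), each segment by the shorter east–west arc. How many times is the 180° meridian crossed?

3

Leg 1: +173.35° → -108.32°, shortest Δλ = 78.33° (east) — crosses 180°.
Leg 2: -108.32° → +111.08°, shortest Δλ = -140.6° (west) — crosses 180°.
Leg 3: +111.08° → -168.83°, shortest Δλ = 80.09° (east) — crosses 180°.
Total crossings: 3.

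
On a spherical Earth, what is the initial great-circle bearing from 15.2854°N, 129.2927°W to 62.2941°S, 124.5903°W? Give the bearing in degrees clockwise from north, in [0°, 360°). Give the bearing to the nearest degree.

Δλ = -124.5903 − -129.2927 = 4.7024°.
θ = atan2( sin Δλ · cos φ₂ , cos φ₁ · sin φ₂ − sin φ₁ · cos φ₂ · cos Δλ )
  = atan2(0.03812, -0.97618) = 177.764° → normalised to [0°, 360°): 177.764°.

178°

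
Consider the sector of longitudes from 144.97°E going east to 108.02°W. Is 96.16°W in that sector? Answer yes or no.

No

Band width going east from +144.97° to -108.02°: ((-108.02 − 144.97) mod 360) = 107.01°.
Offset of -96.16° east of the west edge: ((-96.16 − 144.97) mod 360) = 118.87°.
118.87° > 107.01° ⇒ outside.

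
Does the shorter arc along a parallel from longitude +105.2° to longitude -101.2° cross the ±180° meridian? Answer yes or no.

Yes

Naïve |-101.2 − 105.2| = 206.4° > 180°, so the shorter arc goes the other way round — across 180°.
Signed shortest Δλ = ((-101.2 − 105.2 + 180) mod 360) − 180 = 153.6°.
Going east by 153.6° from +105.2° passes through 180° before reaching -101.2°.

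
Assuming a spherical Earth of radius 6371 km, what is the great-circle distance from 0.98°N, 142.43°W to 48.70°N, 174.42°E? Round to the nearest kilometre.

6714 km

Δλ = 174.42 − -142.43 = 316.85°; wrapped into (−180°, 180°]: -43.15°.
Δφ = 48.70 − 0.98 = 47.72°.
a = sin²(Δφ/2) + cos φ₁ · cos φ₂ · sin²(Δλ/2) = 0.252853.
c = 2·atan2(√a, √(1−a)) = 1.05377 rad → d = 6371·c ≈ 6713.60 km.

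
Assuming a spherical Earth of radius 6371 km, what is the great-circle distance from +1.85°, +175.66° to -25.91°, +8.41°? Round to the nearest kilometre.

17012 km

Δλ = 8.41 − 175.66 = -167.25°.
Δφ = -25.91 − 1.85 = -27.76°.
a = sin²(Δφ/2) + cos φ₁ · cos φ₂ · sin²(Δλ/2) = 0.945476.
c = 2·atan2(√a, √(1−a)) = 2.67023 rad → d = 6371·c ≈ 17012.05 km.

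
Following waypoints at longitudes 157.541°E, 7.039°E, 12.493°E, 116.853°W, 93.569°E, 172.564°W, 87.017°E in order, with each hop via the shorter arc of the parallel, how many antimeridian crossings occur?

Leg 1: +157.541° → +7.039°, shortest Δλ = -150.502° (west) — does not cross 180°.
Leg 2: +7.039° → +12.493°, shortest Δλ = 5.454° (east) — does not cross 180°.
Leg 3: +12.493° → -116.853°, shortest Δλ = -129.346° (west) — does not cross 180°.
Leg 4: -116.853° → +93.569°, shortest Δλ = -149.578° (west) — crosses 180°.
Leg 5: +93.569° → -172.564°, shortest Δλ = 93.867° (east) — crosses 180°.
Leg 6: -172.564° → +87.017°, shortest Δλ = -100.419° (west) — crosses 180°.
Total crossings: 3.

3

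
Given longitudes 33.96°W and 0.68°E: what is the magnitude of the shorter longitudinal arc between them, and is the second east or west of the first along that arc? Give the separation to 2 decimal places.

34.64° east

Raw difference: 0.68 − -33.96 = 34.64°.
Normalise into (−180°, 180°]: 34.64° stays 34.64°.
Positive ⇒ the second point lies to the east; separation 34.64°.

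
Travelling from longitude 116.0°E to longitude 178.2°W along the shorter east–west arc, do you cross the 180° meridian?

Naïve |-178.2 − 116.0| = 294.2° > 180°, so the shorter arc goes the other way round — across 180°.
Signed shortest Δλ = ((-178.2 − 116.0 + 180) mod 360) − 180 = 65.8°.
Going east by 65.8° from +116.0° passes through 180° before reaching -178.2°.

Yes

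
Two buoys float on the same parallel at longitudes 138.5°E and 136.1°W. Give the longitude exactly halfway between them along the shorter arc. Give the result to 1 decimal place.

Signed shortest Δλ from +138.5° to -136.1° is +85.4°.
Midpoint longitude = +138.5° + (+85.4°)/2 = +138.5° + 42.7° = +181.2°.
Normalise into (−180°, 180°]: -178.8°.
(The naïve average (+138.5 + -136.1)/2 = 1.2° is on the wrong side of the globe.)

178.8°W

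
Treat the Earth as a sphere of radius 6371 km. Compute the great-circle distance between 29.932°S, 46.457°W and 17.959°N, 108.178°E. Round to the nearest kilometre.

17124 km

Δλ = 108.178 − -46.457 = 154.635°.
Δφ = 17.959 − -29.932 = 47.891°.
a = sin²(Δφ/2) + cos φ₁ · cos φ₂ · sin²(Δλ/2) = 0.949386.
c = 2·atan2(√a, √(1−a)) = 2.68776 rad → d = 6371·c ≈ 17123.69 km.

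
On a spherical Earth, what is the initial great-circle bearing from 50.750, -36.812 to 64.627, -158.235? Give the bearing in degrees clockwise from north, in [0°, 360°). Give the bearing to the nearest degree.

Δλ = -158.235 − -36.812 = -121.423°.
θ = atan2( sin Δλ · cos φ₂ , cos φ₁ · sin φ₂ − sin φ₁ · cos φ₂ · cos Δλ )
  = atan2(-0.36566, 0.74468) = -26.153° → normalised to [0°, 360°): 333.847°.

334°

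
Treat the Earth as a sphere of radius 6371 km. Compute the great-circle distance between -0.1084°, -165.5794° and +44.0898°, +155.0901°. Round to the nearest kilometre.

6265 km

Δλ = 155.0901 − -165.5794 = 320.6695°; wrapped into (−180°, 180°]: -39.3305°.
Δφ = 44.0898 − -0.1084 = 44.1982°.
a = sin²(Δφ/2) + cos φ₁ · cos φ₂ · sin²(Δλ/2) = 0.222874.
c = 2·atan2(√a, √(1−a)) = 0.98333 rad → d = 6371·c ≈ 6264.82 km.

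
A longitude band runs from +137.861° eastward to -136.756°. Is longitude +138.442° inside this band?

Yes

Band width going east from +137.861° to -136.756°: ((-136.756 − 137.861) mod 360) = 85.383°.
Offset of +138.442° east of the west edge: ((138.442 − 137.861) mod 360) = 0.581°.
0.581° ≤ 85.383° ⇒ inside.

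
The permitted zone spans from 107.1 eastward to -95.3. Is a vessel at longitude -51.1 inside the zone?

No

Band width going east from +107.1° to -95.3°: ((-95.3 − 107.1) mod 360) = 157.6°.
Offset of -51.1° east of the west edge: ((-51.1 − 107.1) mod 360) = 201.8°.
201.8° > 157.6° ⇒ outside.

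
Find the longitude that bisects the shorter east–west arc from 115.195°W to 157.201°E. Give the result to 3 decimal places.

Signed shortest Δλ from -115.195° to +157.201° is -87.604°.
Midpoint longitude = -115.195° + (-87.604°)/2 = -115.195° − 43.802° = -158.997°.
(The naïve average (-115.195 + +157.201)/2 = 21.003° is on the wrong side of the globe.)

158.997°W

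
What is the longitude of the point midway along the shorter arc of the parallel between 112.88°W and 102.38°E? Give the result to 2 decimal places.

174.75°E

Signed shortest Δλ from -112.88° to +102.38° is -144.74°.
Midpoint longitude = -112.88° + (-144.74°)/2 = -112.88° − 72.37° = -185.25°.
Normalise into (−180°, 180°]: +174.75°.
(The naïve average (-112.88 + +102.38)/2 = -5.25° is on the wrong side of the globe.)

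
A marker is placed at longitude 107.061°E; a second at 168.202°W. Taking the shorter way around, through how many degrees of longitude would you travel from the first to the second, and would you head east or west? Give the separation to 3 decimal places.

84.737° east

Raw difference: -168.202 − 107.061 = -275.263°.
Normalise into (−180°, 180°]: -275.263° + 360° = 84.737°.
Positive ⇒ the second point lies to the east; separation 84.737°.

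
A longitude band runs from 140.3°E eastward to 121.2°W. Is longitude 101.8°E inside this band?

No

Band width going east from +140.3° to -121.2°: ((-121.2 − 140.3) mod 360) = 98.5°.
Offset of +101.8° east of the west edge: ((101.8 − 140.3) mod 360) = 321.5°.
321.5° > 98.5° ⇒ outside.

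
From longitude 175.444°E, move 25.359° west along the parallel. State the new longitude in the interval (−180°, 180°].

Start at +175.444°; shift −25.359° → +150.085°.
+150.085° already lies in (−180°, 180°].

150.085°E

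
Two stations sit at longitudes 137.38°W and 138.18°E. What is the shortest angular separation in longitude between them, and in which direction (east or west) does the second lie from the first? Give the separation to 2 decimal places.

Raw difference: 138.18 − -137.38 = 275.56°.
Normalise into (−180°, 180°]: 275.56° − 360° = -84.44°.
Negative ⇒ the second point lies to the west; separation 84.44°.

84.44° west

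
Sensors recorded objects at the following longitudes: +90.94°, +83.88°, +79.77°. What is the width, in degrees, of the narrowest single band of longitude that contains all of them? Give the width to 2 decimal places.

11.17°

Sort the longitudes: +79.77°, +83.88°, +90.94°.
Eastward gaps between consecutive values (wrapping around): 4.11°, 7.06°, 348.83°.
Largest gap = 348.83° ⇒ minimal covering band is its complement: 360° − 348.83° = 11.17°.
Band runs from +79.77° eastward to +90.94°.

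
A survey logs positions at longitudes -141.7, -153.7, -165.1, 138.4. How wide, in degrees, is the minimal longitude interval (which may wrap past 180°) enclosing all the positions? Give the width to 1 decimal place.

Sort the longitudes: -165.1°, -153.7°, -141.7°, +138.4°.
Eastward gaps between consecutive values (wrapping around): 11.4°, 12.0°, 280.1°, 56.5°.
Largest gap = 280.1° ⇒ minimal covering band is its complement: 360° − 280.1° = 79.9°.
Band runs from +138.4° eastward to -141.7°, crossing the antimeridian.

79.9°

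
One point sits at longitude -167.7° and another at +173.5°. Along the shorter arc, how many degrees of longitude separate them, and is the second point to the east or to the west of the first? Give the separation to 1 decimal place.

Raw difference: 173.5 − -167.7 = 341.2°.
Normalise into (−180°, 180°]: 341.2° − 360° = -18.8°.
Negative ⇒ the second point lies to the west; separation 18.8°.

18.8° west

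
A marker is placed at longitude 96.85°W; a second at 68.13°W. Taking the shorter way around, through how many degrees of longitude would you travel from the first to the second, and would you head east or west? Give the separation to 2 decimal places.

Raw difference: -68.13 − -96.85 = 28.72°.
Normalise into (−180°, 180°]: 28.72° stays 28.72°.
Positive ⇒ the second point lies to the east; separation 28.72°.

28.72° east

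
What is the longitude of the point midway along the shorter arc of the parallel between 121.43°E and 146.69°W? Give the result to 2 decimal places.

Signed shortest Δλ from +121.43° to -146.69° is +91.88°.
Midpoint longitude = +121.43° + (+91.88°)/2 = +121.43° + 45.94° = +167.37°.
(The naïve average (+121.43 + -146.69)/2 = -12.63° is on the wrong side of the globe.)

167.37°E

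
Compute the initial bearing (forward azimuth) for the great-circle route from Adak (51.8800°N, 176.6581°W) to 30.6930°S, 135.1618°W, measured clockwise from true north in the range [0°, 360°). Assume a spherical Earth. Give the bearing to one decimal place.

145.3°

Δλ = -135.1618 − -176.6581 = 41.4963°.
θ = atan2( sin Δλ · cos φ₂ , cos φ₁ · sin φ₂ − sin φ₁ · cos φ₂ · cos Δλ )
  = atan2(0.56976, -0.82180) = 145.267° → normalised to [0°, 360°): 145.267°.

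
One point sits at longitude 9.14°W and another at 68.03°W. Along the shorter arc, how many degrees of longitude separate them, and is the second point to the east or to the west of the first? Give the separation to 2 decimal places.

Raw difference: -68.03 − -9.14 = -58.89°.
Normalise into (−180°, 180°]: -58.89° stays -58.89°.
Negative ⇒ the second point lies to the west; separation 58.89°.

58.89° west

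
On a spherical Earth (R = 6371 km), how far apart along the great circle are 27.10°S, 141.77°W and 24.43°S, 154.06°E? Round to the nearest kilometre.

6362 km

Δλ = 154.06 − -141.77 = 295.83°; wrapped into (−180°, 180°]: -64.17°.
Δφ = -24.43 − -27.10 = 2.67°.
a = sin²(Δφ/2) + cos φ₁ · cos φ₂ · sin²(Δλ/2) = 0.229227.
c = 2·atan2(√a, √(1−a)) = 0.99852 rad → d = 6371·c ≈ 6361.58 km.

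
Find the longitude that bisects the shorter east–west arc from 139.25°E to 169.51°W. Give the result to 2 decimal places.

Signed shortest Δλ from +139.25° to -169.51° is +51.24°.
Midpoint longitude = +139.25° + (+51.24°)/2 = +139.25° + 25.62° = +164.87°.
(The naïve average (+139.25 + -169.51)/2 = -15.13° is on the wrong side of the globe.)

164.87°E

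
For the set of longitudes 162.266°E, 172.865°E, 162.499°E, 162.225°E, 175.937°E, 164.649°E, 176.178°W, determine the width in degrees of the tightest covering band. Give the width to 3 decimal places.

21.597°

Sort the longitudes: -176.178°, +162.225°, +162.266°, +162.499°, +164.649°, +172.865°, +175.937°.
Eastward gaps between consecutive values (wrapping around): 338.403°, 0.041°, 0.233°, 2.150°, 8.216°, 3.072°, 7.885°.
Largest gap = 338.403° ⇒ minimal covering band is its complement: 360° − 338.403° = 21.597°.
Band runs from +162.225° eastward to -176.178°, crossing the antimeridian.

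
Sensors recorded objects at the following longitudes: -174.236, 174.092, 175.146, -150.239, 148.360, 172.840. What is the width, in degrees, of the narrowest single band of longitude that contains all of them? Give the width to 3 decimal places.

61.401°

Sort the longitudes: -174.236°, -150.239°, +148.360°, +172.840°, +174.092°, +175.146°.
Eastward gaps between consecutive values (wrapping around): 23.997°, 298.599°, 24.480°, 1.252°, 1.054°, 10.618°.
Largest gap = 298.599° ⇒ minimal covering band is its complement: 360° − 298.599° = 61.401°.
Band runs from +148.360° eastward to -150.239°, crossing the antimeridian.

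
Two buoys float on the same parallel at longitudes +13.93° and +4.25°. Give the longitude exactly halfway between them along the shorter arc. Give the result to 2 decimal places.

+9.09°

Signed shortest Δλ from +13.93° to +4.25° is -9.68°.
Midpoint longitude = +13.93° + (-9.68°)/2 = +13.93° − 4.84° = +9.09°.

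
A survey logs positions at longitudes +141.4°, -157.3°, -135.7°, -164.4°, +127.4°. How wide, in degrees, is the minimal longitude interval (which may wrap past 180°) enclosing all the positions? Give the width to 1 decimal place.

Sort the longitudes: -164.4°, -157.3°, -135.7°, +127.4°, +141.4°.
Eastward gaps between consecutive values (wrapping around): 7.1°, 21.6°, 263.1°, 14.0°, 54.2°.
Largest gap = 263.1° ⇒ minimal covering band is its complement: 360° − 263.1° = 96.9°.
Band runs from +127.4° eastward to -135.7°, crossing the antimeridian.

96.9°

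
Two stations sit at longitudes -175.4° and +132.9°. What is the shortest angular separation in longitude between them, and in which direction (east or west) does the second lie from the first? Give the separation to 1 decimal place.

51.7° west

Raw difference: 132.9 − -175.4 = 308.3°.
Normalise into (−180°, 180°]: 308.3° − 360° = -51.7°.
Negative ⇒ the second point lies to the west; separation 51.7°.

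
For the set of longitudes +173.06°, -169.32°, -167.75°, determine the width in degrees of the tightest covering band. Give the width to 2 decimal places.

Sort the longitudes: -169.32°, -167.75°, +173.06°.
Eastward gaps between consecutive values (wrapping around): 1.57°, 340.81°, 17.62°.
Largest gap = 340.81° ⇒ minimal covering band is its complement: 360° − 340.81° = 19.19°.
Band runs from +173.06° eastward to -167.75°, crossing the antimeridian.

19.19°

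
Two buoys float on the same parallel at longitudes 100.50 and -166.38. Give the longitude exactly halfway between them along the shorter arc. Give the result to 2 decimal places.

Signed shortest Δλ from +100.50° to -166.38° is +93.12°.
Midpoint longitude = +100.50° + (+93.12°)/2 = +100.50° + 46.56° = +147.06°.
(The naïve average (+100.50 + -166.38)/2 = -32.94° is on the wrong side of the globe.)

+147.06°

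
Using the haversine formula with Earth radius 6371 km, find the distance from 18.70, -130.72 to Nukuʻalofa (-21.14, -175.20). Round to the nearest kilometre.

6563 km

Δλ = -175.20 − -130.72 = -44.48°.
Δφ = -21.14 − 18.70 = -39.84°.
a = sin²(Δφ/2) + cos φ₁ · cos φ₂ · sin²(Δλ/2) = 0.242640.
c = 2·atan2(√a, √(1−a)) = 1.03012 rad → d = 6371·c ≈ 6562.87 km.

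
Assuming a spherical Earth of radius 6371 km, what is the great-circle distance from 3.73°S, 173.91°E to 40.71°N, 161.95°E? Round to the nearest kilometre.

Δλ = 161.95 − 173.91 = -11.96°.
Δφ = 40.71 − -3.73 = 44.44°.
a = sin²(Δφ/2) + cos φ₁ · cos φ₂ · sin²(Δλ/2) = 0.151218.
c = 2·atan2(√a, √(1−a)) = 0.79880 rad → d = 6371·c ≈ 5089.18 km.

5089 km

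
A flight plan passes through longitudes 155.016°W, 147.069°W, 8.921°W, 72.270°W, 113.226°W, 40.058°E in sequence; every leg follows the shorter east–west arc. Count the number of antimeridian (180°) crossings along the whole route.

0

Leg 1: -155.016° → -147.069°, shortest Δλ = 7.947° (east) — does not cross 180°.
Leg 2: -147.069° → -8.921°, shortest Δλ = 138.148° (east) — does not cross 180°.
Leg 3: -8.921° → -72.270°, shortest Δλ = -63.349° (west) — does not cross 180°.
Leg 4: -72.270° → -113.226°, shortest Δλ = -40.956° (west) — does not cross 180°.
Leg 5: -113.226° → +40.058°, shortest Δλ = 153.284° (east) — does not cross 180°.
Total crossings: 0.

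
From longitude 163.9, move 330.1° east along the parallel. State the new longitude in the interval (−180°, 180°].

Start at +163.9°; shift +330.1° → +494.0°.
+494.0° lies outside (−180°, 180°]; subtract 360° → +134.0°.

+134.0°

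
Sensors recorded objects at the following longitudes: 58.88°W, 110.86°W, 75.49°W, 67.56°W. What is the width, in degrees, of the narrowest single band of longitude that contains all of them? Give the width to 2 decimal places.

Sort the longitudes: -110.86°, -75.49°, -67.56°, -58.88°.
Eastward gaps between consecutive values (wrapping around): 35.37°, 7.93°, 8.68°, 308.02°.
Largest gap = 308.02° ⇒ minimal covering band is its complement: 360° − 308.02° = 51.98°.
Band runs from -110.86° eastward to -58.88°.

51.98°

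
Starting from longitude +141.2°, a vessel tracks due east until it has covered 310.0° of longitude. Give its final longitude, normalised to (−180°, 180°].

Start at +141.2°; shift +310.0° → +451.2°.
+451.2° lies outside (−180°, 180°]; subtract 360° → +91.2°.

+91.2°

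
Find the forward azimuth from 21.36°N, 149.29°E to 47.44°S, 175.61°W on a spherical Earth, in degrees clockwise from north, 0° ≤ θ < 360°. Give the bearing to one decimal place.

Δλ = -175.61 − 149.29 = -324.90°; wrapped into (−180°, 180°]: 35.10°.
θ = atan2( sin Δλ · cos φ₂ , cos φ₁ · sin φ₂ − sin φ₁ · cos φ₂ · cos Δλ )
  = atan2(0.38891, -0.88753) = 156.337° → normalised to [0°, 360°): 156.337°.

156.3°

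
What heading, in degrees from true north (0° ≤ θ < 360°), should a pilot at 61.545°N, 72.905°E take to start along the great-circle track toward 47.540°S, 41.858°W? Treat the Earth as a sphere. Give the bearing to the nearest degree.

260°

Δλ = -41.858 − 72.905 = -114.763°.
θ = atan2( sin Δλ · cos φ₂ , cos φ₁ · sin φ₂ − sin φ₁ · cos φ₂ · cos Δλ )
  = atan2(-0.61300, -0.10291) = -99.530° → normalised to [0°, 360°): 260.470°.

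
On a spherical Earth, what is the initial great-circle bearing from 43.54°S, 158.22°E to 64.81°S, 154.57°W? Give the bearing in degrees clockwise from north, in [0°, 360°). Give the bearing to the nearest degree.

146°

Δλ = -154.57 − 158.22 = -312.79°; wrapped into (−180°, 180°]: 47.21°.
θ = atan2( sin Δλ · cos φ₂ , cos φ₁ · sin φ₂ − sin φ₁ · cos φ₂ · cos Δλ )
  = atan2(0.31234, -0.45679) = 145.636° → normalised to [0°, 360°): 145.636°.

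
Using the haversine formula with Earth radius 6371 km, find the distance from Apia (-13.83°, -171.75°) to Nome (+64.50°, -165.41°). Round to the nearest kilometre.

Δλ = -165.41 − -171.75 = 6.34°.
Δφ = 64.50 − -13.83 = 78.33°.
a = sin²(Δφ/2) + cos φ₁ · cos φ₂ · sin²(Δλ/2) = 0.400141.
c = 2·atan2(√a, √(1−a)) = 1.36973 rad → d = 6371·c ≈ 8726.53 km.

8727 km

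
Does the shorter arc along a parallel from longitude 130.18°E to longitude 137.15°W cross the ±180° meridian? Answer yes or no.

Naïve |-137.15 − 130.18| = 267.33° > 180°, so the shorter arc goes the other way round — across 180°.
Signed shortest Δλ = ((-137.15 − 130.18 + 180) mod 360) − 180 = 92.67°.
Going east by 92.67° from +130.18° passes through 180° before reaching -137.15°.

Yes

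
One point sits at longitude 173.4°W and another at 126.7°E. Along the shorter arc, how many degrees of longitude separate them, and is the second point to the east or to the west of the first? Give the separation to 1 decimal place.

Raw difference: 126.7 − -173.4 = 300.1°.
Normalise into (−180°, 180°]: 300.1° − 360° = -59.9°.
Negative ⇒ the second point lies to the west; separation 59.9°.

59.9° west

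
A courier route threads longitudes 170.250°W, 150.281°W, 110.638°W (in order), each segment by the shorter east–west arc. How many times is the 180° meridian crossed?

0

Leg 1: -170.250° → -150.281°, shortest Δλ = 19.969° (east) — does not cross 180°.
Leg 2: -150.281° → -110.638°, shortest Δλ = 39.643° (east) — does not cross 180°.
Total crossings: 0.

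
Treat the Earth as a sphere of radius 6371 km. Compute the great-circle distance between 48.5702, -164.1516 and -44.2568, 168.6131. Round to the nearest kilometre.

Δλ = 168.6131 − -164.1516 = 332.7647°; wrapped into (−180°, 180°]: -27.2353°.
Δφ = -44.2568 − 48.5702 = -92.8270°.
a = sin²(Δφ/2) + cos φ₁ · cos φ₂ · sin²(Δλ/2) = 0.550931.
c = 2·atan2(√a, √(1−a)) = 1.67284 rad → d = 6371·c ≈ 10657.63 km.

10658 km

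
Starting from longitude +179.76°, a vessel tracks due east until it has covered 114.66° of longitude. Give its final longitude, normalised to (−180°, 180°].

Start at +179.76°; shift +114.66° → +294.42°.
+294.42° lies outside (−180°, 180°]; subtract 360° → -65.58°.

-65.58°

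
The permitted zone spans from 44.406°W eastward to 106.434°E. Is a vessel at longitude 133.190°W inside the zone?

No

Band width going east from -44.406° to +106.434°: ((106.434 − -44.406) mod 360) = 150.840°.
Offset of -133.190° east of the west edge: ((-133.190 − -44.406) mod 360) = 271.216°.
271.216° > 150.840° ⇒ outside.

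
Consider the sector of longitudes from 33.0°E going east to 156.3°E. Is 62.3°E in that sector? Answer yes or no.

Band width going east from +33.0° to +156.3°: ((156.3 − 33.0) mod 360) = 123.3°.
Offset of +62.3° east of the west edge: ((62.3 − 33.0) mod 360) = 29.3°.
29.3° ≤ 123.3° ⇒ inside.

Yes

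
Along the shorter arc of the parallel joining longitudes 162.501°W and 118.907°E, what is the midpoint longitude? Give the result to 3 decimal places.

158.203°E

Signed shortest Δλ from -162.501° to +118.907° is -78.592°.
Midpoint longitude = -162.501° + (-78.592°)/2 = -162.501° − 39.296° = -201.797°.
Normalise into (−180°, 180°]: +158.203°.
(The naïve average (-162.501 + +118.907)/2 = -21.797° is on the wrong side of the globe.)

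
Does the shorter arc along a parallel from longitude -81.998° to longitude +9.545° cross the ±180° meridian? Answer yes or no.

No

Signed shortest Δλ = ((9.545 − -81.998 + 180) mod 360) − 180 = 91.543°.
Going east by 91.543° from -81.998° reaches +9.545° without touching 180°.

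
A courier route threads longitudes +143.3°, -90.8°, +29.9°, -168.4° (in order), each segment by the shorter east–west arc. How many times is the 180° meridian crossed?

2

Leg 1: +143.3° → -90.8°, shortest Δλ = 125.9° (east) — crosses 180°.
Leg 2: -90.8° → +29.9°, shortest Δλ = 120.7° (east) — does not cross 180°.
Leg 3: +29.9° → -168.4°, shortest Δλ = 161.7° (east) — crosses 180°.
Total crossings: 2.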